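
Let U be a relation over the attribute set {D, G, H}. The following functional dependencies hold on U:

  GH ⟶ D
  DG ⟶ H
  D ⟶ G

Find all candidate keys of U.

(D), (G, H)

{D}⁺: D→G adds G; DG→H adds H → {D, G, H}.
{G, H}⁺: GH→D adds D → {D, G, H}.
Any other superkey contains one of these as a subset, so there are no further candidate keys.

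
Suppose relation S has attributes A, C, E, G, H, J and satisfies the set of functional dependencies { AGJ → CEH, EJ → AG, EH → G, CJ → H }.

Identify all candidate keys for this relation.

EJ; AGJ

Attribute J never appears on the right-hand side of any dependency, so J must belong to every candidate key.
{J}⁺ = {J}, which is not all of the schema, so we must add further attributes.
{E, J}⁺: EJ→AG adds A, G; AGJ→CEH adds C, H → {A, C, E, G, H, J}. Minimal: {J}⁺ = {J}; {E}⁺ = {E} — none reach the full schema.
{A, G, J}⁺: AGJ→CEH adds C, E, H → {A, C, E, G, H, J}. Minimal: {G, J}⁺ = {G, J}; {A, J}⁺ = {A, J}; {A, G}⁺ = {A, G} — none reach the full schema.
Any other superkey contains one of these as a subset, so there are no further candidate keys.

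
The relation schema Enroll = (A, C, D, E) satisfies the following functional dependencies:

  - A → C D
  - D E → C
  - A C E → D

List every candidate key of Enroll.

{A, E}

Attributes A, E never appear on any right-hand side, so every candidate key must contain {A, E}.
{A, E}⁺ = {A, C, D, E}, which is all of the schema, so {A, E} is the only candidate key.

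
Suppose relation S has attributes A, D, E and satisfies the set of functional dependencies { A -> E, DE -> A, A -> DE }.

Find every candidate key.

{A}⁺: A→E adds E; A→DE adds D → {A, D, E}.
{D, E}⁺: DE→A adds A → {A, D, E}. Minimal: {E}⁺ = {E}; {D}⁺ = {D} — none reach the full schema.
Any other superkey contains one of these as a subset, so there are no further candidate keys.

{A}, {D, E}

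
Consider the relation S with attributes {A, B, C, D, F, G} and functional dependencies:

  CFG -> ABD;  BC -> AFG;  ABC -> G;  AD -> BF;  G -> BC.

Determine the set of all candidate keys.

(G), (B, C), (A, C, D)

{G}⁺: G→BC adds B, C; BC→AFG adds A, F; CFG→ABD adds D → {A, B, C, D, F, G}.
{B, C}⁺: BC→AFG adds A, F, G; CFG→ABD adds D → {A, B, C, D, F, G}. Minimal: {C}⁺ = {C}; {B}⁺ = {B} — none reach the full schema.
{A, C, D}⁺: AD→BF adds B, F; BC→AFG adds G → {A, B, C, D, F, G}. Minimal: {C, D}⁺ = {C, D}; {A, D}⁺ = {A, B, D, F}; {A, C}⁺ = {A, C} — none reach the full schema.
Any other superkey contains one of these as a subset, so there are no further candidate keys.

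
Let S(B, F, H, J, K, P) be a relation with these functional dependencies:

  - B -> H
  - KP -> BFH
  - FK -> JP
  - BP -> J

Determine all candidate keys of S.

Attribute K never appears on the right-hand side of any dependency, so K must belong to every candidate key.
{K}⁺ = {K}, which is not all of the schema, so we must add further attributes.
{F, K}⁺: FK→JP adds J, P; KP→BFH adds B, H → {B, F, H, J, K, P}.
{K, P}⁺: KP→BFH adds B, F, H; FK→JP adds J → {B, F, H, J, K, P}.
Any other superkey contains one of these as a subset, so there are no further candidate keys.

{F, K}, {K, P}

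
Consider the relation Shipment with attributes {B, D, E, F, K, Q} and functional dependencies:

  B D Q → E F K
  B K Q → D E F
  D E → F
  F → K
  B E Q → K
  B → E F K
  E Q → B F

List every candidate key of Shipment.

{B, Q}⁺: B→EFK adds E, F, K; BKQ→DEF adds D → {B, D, E, F, K, Q}.
{E, Q}⁺: EQ→BF adds B, F; F→K adds K; BKQ→DEF adds D → {B, D, E, F, K, Q}.
Any other superkey contains one of these as a subset, so there are no further candidate keys.

(B, Q), (E, Q)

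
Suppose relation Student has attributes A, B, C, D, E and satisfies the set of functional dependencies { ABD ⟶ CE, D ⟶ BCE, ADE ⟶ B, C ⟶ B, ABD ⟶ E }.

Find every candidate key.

{A, D}⁺: D→BCE adds B, C, E → {A, B, C, D, E}.

{A, D}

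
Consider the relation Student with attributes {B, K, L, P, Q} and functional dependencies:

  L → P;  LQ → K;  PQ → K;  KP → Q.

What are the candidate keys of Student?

Attributes B, L never appear on any right-hand side, so every candidate key must contain {B, L}.
{B, L}⁺ = {B, L, P}, which is not all of the schema, so we must add further attributes.
{B, K, L}⁺: L→P adds P; KP→Q adds Q → {B, K, L, P, Q}. Minimal: {K, L}⁺ = {K, L, P, Q}; {B, L}⁺ = {B, L, P}; {B, K}⁺ = {B, K} — none reach the full schema.
{B, L, Q}⁺: L→P adds P; LQ→K adds K → {B, K, L, P, Q}. Minimal: {L, Q}⁺ = {K, L, P, Q}; {B, Q}⁺ = {B, Q}; {B, L}⁺ = {B, L, P} — none reach the full schema.

{B, K, L}, {B, L, Q}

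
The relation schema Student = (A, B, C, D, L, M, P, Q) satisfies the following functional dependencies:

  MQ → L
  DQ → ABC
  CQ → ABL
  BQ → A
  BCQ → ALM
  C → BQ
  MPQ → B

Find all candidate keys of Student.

Attributes D, P never appear on any right-hand side, so every candidate key must contain {D, P}.
{D, P}⁺ = {D, P}, which is not all of the schema, so we must add further attributes.
{C, D, P}⁺: C→BQ adds B, Q; DQ→ABC adds A; CQ→ABL adds L; BCQ→ALM adds M → {A, B, C, D, L, M, P, Q}. Minimal: {D, P}⁺ = {D, P}; {C, P}⁺ = {A, B, C, L, M, P, Q}; {C, D}⁺ = {A, B, C, D, L, M, Q} — none reach the full schema.
{D, P, Q}⁺: DQ→ABC adds A, B, C; CQ→ABL adds L; BCQ→ALM adds M → {A, B, C, D, L, M, P, Q}. Minimal: {P, Q}⁺ = {P, Q}; {D, Q}⁺ = {A, B, C, D, L, M, Q}; {D, P}⁺ = {D, P} — none reach the full schema.
Any other superkey contains one of these as a subset, so there are no further candidate keys.

{C, D, P}; {D, P, Q}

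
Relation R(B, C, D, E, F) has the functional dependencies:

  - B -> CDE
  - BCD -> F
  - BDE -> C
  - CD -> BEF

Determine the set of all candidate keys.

{B}⁺: B→CDE adds C, D, E; BCD→F adds F → {B, C, D, E, F}.
{C, D}⁺: CD→BEF adds B, E, F → {B, C, D, E, F}.
Any other superkey contains one of these as a subset, so there are no further candidate keys.

{B}, {C, D}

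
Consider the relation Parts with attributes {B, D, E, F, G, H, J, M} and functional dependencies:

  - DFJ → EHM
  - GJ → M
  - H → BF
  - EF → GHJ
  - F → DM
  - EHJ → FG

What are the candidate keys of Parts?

{E, F}, {E, H}, {F, J}, {H, J}

{E, F}⁺: EF→GHJ adds G, H, J; F→DM adds D, M; H→BF adds B → {B, D, E, F, G, H, J, M}.
{E, H}⁺: H→BF adds B, F; EF→GHJ adds G, J; F→DM adds D, M → {B, D, E, F, G, H, J, M}.
{F, J}⁺: F→DM adds D, M; DFJ→EHM adds E, H; H→BF adds B; EF→GHJ adds G → {B, D, E, F, G, H, J, M}.
{H, J}⁺: H→BF adds B, F; F→DM adds D, M; DFJ→EHM adds E; EF→GHJ adds G → {B, D, E, F, G, H, J, M}.
Any other superkey contains one of these as a subset, so there are no further candidate keys.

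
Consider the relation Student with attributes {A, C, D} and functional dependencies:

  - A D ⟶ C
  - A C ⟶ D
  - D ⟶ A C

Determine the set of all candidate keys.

{D}⁺: D→AC adds A, C → {A, C, D}.
{A, C}⁺: AC→D adds D → {A, C, D}.
Any other superkey contains one of these as a subset, so there are no further candidate keys.

(D), (A, C)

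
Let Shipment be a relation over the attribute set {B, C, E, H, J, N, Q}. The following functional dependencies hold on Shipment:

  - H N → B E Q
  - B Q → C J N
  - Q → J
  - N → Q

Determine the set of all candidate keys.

Attribute H never appears on the right-hand side of any dependency, so H must belong to every candidate key.
{H}⁺ = {H}, which is not all of the schema, so we must add further attributes.
{H, N}⁺: HN→BEQ adds B, E, Q; BQ→CJN adds C, J → {B, C, E, H, J, N, Q}.
{B, H, Q}⁺: BQ→CJN adds C, J, N; HN→BEQ adds E → {B, C, E, H, J, N, Q}.
Any other superkey contains one of these as a subset, so there are no further candidate keys.

HN, BHQ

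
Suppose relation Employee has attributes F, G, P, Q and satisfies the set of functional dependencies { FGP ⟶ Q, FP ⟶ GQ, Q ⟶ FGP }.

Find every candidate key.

{Q}, {F, P}

{Q}⁺: Q→FGP adds F, G, P → {F, G, P, Q}.
{F, P}⁺: FP→GQ adds G, Q → {F, G, P, Q}.
Any other superkey contains one of these as a subset, so there are no further candidate keys.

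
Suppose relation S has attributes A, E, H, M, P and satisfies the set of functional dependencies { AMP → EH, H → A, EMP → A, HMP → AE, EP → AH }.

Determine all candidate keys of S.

AMP, EMP, HMP

Attributes M, P never appear on any right-hand side, so every candidate key must contain {M, P}.
{M, P}⁺ = {M, P}, which is not all of the schema, so we must add further attributes.
{A, M, P}⁺: AMP→EH adds E, H → {A, E, H, M, P}. Minimal: {M, P}⁺ = {M, P}; {A, P}⁺ = {A, P}; {A, M}⁺ = {A, M} — none reach the full schema.
{E, M, P}⁺: EMP→A adds A; EP→AH adds H → {A, E, H, M, P}. Minimal: {M, P}⁺ = {M, P}; {E, P}⁺ = {A, E, H, P}; {E, M}⁺ = {E, M} — none reach the full schema.
{H, M, P}⁺: H→A adds A; HMP→AE adds E → {A, E, H, M, P}. Minimal: {M, P}⁺ = {M, P}; {H, P}⁺ = {A, H, P}; {H, M}⁺ = {A, H, M} — none reach the full schema.
Any other superkey contains one of these as a subset, so there are no further candidate keys.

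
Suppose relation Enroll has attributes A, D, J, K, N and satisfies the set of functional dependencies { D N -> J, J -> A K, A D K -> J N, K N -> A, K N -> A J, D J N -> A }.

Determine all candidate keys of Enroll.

Attribute D never appears on the right-hand side of any dependency, so D must belong to every candidate key.
{D}⁺ = {D}, which is not all of the schema, so we must add further attributes.
{D, J}⁺: J→AK adds A, K; ADK→JN adds N → {A, D, J, K, N}.
{D, N}⁺: DN→J adds J; J→AK adds A, K → {A, D, J, K, N}.
{A, D, K}⁺: ADK→JN adds J, N → {A, D, J, K, N}.

(D, J); (D, N); (A, D, K)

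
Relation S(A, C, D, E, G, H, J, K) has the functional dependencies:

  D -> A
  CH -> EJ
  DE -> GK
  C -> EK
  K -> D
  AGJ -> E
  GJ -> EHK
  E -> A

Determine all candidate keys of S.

CH, CJ

Attribute C never appears on the right-hand side of any dependency, so C must belong to every candidate key.
{C}⁺ = {A, C, D, E, G, K}, which is not all of the schema, so we must add further attributes.
{C, H}⁺: CH→EJ adds E, J; C→EK adds K; K→D adds D; E→A adds A; DE→GK adds G → {A, C, D, E, G, H, J, K}. Minimal: {H}⁺ = {H}; {C}⁺ = {A, C, D, E, G, K} — none reach the full schema.
{C, J}⁺: C→EK adds E, K; K→D adds D; E→A adds A; DE→GK adds G; GJ→EHK adds H → {A, C, D, E, G, H, J, K}. Minimal: {J}⁺ = {J}; {C}⁺ = {A, C, D, E, G, K} — none reach the full schema.
Any other superkey contains one of these as a subset, so there are no further candidate keys.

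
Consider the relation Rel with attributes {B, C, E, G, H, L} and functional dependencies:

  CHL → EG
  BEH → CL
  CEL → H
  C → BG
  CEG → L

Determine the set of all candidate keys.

(C, E), (B, E, H), (C, H, L)

{C, E}⁺: C→BG adds B, G; CEG→L adds L; CEL→H adds H → {B, C, E, G, H, L}. Minimal: {E}⁺ = {E}; {C}⁺ = {B, C, G} — none reach the full schema.
{B, E, H}⁺: BEH→CL adds C, L; C→BG adds G → {B, C, E, G, H, L}. Minimal: {E, H}⁺ = {E, H}; {B, H}⁺ = {B, H}; {B, E}⁺ = {B, E} — none reach the full schema.
{C, H, L}⁺: CHL→EG adds E, G; C→BG adds B → {B, C, E, G, H, L}. Minimal: {H, L}⁺ = {H, L}; {C, L}⁺ = {B, C, G, L}; {C, H}⁺ = {B, C, G, H} — none reach the full schema.
Any other superkey contains one of these as a subset, so there are no further candidate keys.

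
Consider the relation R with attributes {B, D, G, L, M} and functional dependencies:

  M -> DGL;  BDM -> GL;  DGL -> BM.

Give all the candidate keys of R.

{M}⁺: M→DGL adds D, G, L; DGL→BM adds B → {B, D, G, L, M}.
{D, G, L}⁺: DGL→BM adds B, M → {B, D, G, L, M}. Minimal: {G, L}⁺ = {G, L}; {D, L}⁺ = {D, L}; {D, G}⁺ = {D, G} — none reach the full schema.

M, DGL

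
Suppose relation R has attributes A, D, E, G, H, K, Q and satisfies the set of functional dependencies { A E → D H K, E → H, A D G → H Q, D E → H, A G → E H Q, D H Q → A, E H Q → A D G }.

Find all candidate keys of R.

AG; EQ; DGHQ

{A, G}⁺: AG→EHQ adds E, H, Q; EHQ→ADG adds D; AE→DHK adds K → {A, D, E, G, H, K, Q}.
{E, Q}⁺: E→H adds H; EHQ→ADG adds A, D, G; AE→DHK adds K → {A, D, E, G, H, K, Q}.
{D, G, H, Q}⁺: DHQ→A adds A; AG→EHQ adds E; AE→DHK adds K → {A, D, E, G, H, K, Q}.
Any other superkey contains one of these as a subset, so there are no further candidate keys.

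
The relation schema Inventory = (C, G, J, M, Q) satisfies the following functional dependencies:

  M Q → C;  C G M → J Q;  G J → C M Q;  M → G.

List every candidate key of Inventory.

(C, M); (G, J); (J, M); (M, Q)

{C, M}⁺: M→G adds G; CGM→JQ adds J, Q → {C, G, J, M, Q}.
{G, J}⁺: GJ→CMQ adds C, M, Q → {C, G, J, M, Q}.
{J, M}⁺: M→G adds G; GJ→CMQ adds C, Q → {C, G, J, M, Q}.
{M, Q}⁺: MQ→C adds C; M→G adds G; CGM→JQ adds J → {C, G, J, M, Q}.
Any other superkey contains one of these as a subset, so there are no further candidate keys.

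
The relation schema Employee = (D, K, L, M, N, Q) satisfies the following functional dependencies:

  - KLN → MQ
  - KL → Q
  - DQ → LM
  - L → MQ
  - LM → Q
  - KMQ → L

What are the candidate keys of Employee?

DKLN, DKNQ

Attributes D, K, N never appear on any right-hand side, so every candidate key must contain {D, K, N}.
{D, K, N}⁺ = {D, K, N}, which is not all of the schema, so we must add further attributes.
{D, K, L, N}⁺: KLN→MQ adds M, Q → {D, K, L, M, N, Q}. Minimal: {K, L, N}⁺ = {K, L, M, N, Q}; {D, L, N}⁺ = {D, L, M, N, Q}; {D, K, N}⁺ = {D, K, N}; … — none reach the full schema.
{D, K, N, Q}⁺: DQ→LM adds L, M → {D, K, L, M, N, Q}. Minimal: {K, N, Q}⁺ = {K, N, Q}; {D, N, Q}⁺ = {D, L, M, N, Q}; {D, K, Q}⁺ = {D, K, L, M, Q}; … — none reach the full schema.
Any other superkey contains one of these as a subset, so there are no further candidate keys.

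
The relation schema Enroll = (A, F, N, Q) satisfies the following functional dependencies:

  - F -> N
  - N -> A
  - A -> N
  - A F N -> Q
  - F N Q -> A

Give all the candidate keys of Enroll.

Attribute F never appears on the right-hand side of any dependency, so F must belong to every candidate key.
{F}⁺ = {A, F, N, Q}, which is all of the schema, so {F} is the only candidate key.

{F}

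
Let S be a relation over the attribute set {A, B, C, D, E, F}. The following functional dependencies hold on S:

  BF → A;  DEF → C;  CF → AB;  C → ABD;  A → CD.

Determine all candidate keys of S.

{A, E, F}⁺: A→CD adds C, D; CF→AB adds B → {A, B, C, D, E, F}. Minimal: {E, F}⁺ = {E, F}; {A, F}⁺ = {A, B, C, D, F}; {A, E}⁺ = {A, B, C, D, E} — none reach the full schema.
{B, E, F}⁺: BF→A adds A; A→CD adds C, D → {A, B, C, D, E, F}. Minimal: {E, F}⁺ = {E, F}; {B, F}⁺ = {A, B, C, D, F}; {B, E}⁺ = {B, E} — none reach the full schema.
{C, E, F}⁺: CF→AB adds A, B; C→ABD adds D → {A, B, C, D, E, F}. Minimal: {E, F}⁺ = {E, F}; {C, F}⁺ = {A, B, C, D, F}; {C, E}⁺ = {A, B, C, D, E} — none reach the full schema.
{D, E, F}⁺: DEF→C adds C; CF→AB adds A, B → {A, B, C, D, E, F}. Minimal: {E, F}⁺ = {E, F}; {D, F}⁺ = {D, F}; {D, E}⁺ = {D, E} — none reach the full schema.
Any other superkey contains one of these as a subset, so there are no further candidate keys.

{A, E, F}, {B, E, F}, {C, E, F}, {D, E, F}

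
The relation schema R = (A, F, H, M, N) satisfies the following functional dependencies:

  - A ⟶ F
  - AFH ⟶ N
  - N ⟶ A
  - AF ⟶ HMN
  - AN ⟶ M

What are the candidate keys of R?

A, N

{A}⁺: A→F adds F; AF→HMN adds H, M, N → {A, F, H, M, N}.
{N}⁺: N→A adds A; AN→M adds M; A→F adds F; AF→HMN adds H → {A, F, H, M, N}.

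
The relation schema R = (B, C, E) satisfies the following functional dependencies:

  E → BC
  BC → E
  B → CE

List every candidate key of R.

{B}; {E}

{B}⁺: B→CE adds C, E → {B, C, E}.
{E}⁺: E→BC adds B, C → {B, C, E}.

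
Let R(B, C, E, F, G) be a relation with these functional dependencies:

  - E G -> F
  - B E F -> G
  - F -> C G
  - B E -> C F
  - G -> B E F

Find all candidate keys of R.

F, G, BE

{F}⁺: F→CG adds C, G; G→BEF adds B, E → {B, C, E, F, G}.
{G}⁺: G→BEF adds B, E, F; F→CG adds C → {B, C, E, F, G}.
{B, E}⁺: BE→CF adds C, F; BEF→G adds G → {B, C, E, F, G}. Minimal: {E}⁺ = {E}; {B}⁺ = {B} — none reach the full schema.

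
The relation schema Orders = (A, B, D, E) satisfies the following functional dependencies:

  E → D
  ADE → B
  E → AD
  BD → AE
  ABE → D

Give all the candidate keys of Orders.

{E}⁺: E→D adds D; E→AD adds A; ADE→B adds B → {A, B, D, E}.
{B, D}⁺: BD→AE adds A, E → {A, B, D, E}.

{E}; {B, D}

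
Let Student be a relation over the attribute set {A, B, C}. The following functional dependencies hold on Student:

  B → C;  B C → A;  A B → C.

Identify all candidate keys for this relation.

(B)

{B}⁺: B→C adds C; BC→A adds A → {A, B, C}.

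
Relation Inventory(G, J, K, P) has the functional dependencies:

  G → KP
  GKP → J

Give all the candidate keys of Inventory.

{G}

Attribute G never appears on the right-hand side of any dependency, so G must belong to every candidate key.
{G}⁺ = {G, J, K, P}, which is all of the schema, so {G} is the only candidate key.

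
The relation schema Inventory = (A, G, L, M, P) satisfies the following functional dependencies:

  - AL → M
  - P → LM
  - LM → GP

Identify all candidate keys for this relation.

Attribute A never appears on the right-hand side of any dependency, so A must belong to every candidate key.
{A}⁺ = {A}, which is not all of the schema, so we must add further attributes.
{A, L}⁺: AL→M adds M; LM→GP adds G, P → {A, G, L, M, P}. Minimal: {L}⁺ = {L}; {A}⁺ = {A} — none reach the full schema.
{A, P}⁺: P→LM adds L, M; LM→GP adds G → {A, G, L, M, P}. Minimal: {P}⁺ = {G, L, M, P}; {A}⁺ = {A} — none reach the full schema.

AL; AP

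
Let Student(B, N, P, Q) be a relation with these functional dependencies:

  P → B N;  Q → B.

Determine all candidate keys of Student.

(P, Q)

Attributes P, Q never appear on any right-hand side, so every candidate key must contain {P, Q}.
{P, Q}⁺ = {B, N, P, Q}, which is all of the schema, so {P, Q} is the only candidate key.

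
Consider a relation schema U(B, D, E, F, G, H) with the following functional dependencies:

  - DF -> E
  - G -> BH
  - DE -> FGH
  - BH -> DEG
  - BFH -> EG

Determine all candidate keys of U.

G; BH; DE; DF

{G}⁺: G→BH adds B, H; BH→DEG adds D, E; DE→FGH adds F → {B, D, E, F, G, H}.
{B, H}⁺: BH→DEG adds D, E, G; DE→FGH adds F → {B, D, E, F, G, H}.
{D, E}⁺: DE→FGH adds F, G, H; G→BH adds B → {B, D, E, F, G, H}.
{D, F}⁺: DF→E adds E; DE→FGH adds G, H; G→BH adds B → {B, D, E, F, G, H}.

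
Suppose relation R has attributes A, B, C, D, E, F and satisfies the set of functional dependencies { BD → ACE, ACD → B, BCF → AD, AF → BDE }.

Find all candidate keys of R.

AF, BCF, BDF

Attribute F never appears on the right-hand side of any dependency, so F must belong to every candidate key.
{F}⁺ = {F}, which is not all of the schema, so we must add further attributes.
{A, F}⁺: AF→BDE adds B, D, E; BD→ACE adds C → {A, B, C, D, E, F}. Minimal: {F}⁺ = {F}; {A}⁺ = {A} — none reach the full schema.
{B, C, F}⁺: BCF→AD adds A, D; AF→BDE adds E → {A, B, C, D, E, F}. Minimal: {C, F}⁺ = {C, F}; {B, F}⁺ = {B, F}; {B, C}⁺ = {B, C} — none reach the full schema.
{B, D, F}⁺: BD→ACE adds A, C, E → {A, B, C, D, E, F}. Minimal: {D, F}⁺ = {D, F}; {B, F}⁺ = {B, F}; {B, D}⁺ = {A, B, C, D, E} — none reach the full schema.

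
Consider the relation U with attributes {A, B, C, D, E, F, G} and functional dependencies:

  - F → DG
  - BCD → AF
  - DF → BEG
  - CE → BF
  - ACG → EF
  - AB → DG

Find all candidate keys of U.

Attribute C never appears on the right-hand side of any dependency, so C must belong to every candidate key.
{C}⁺ = {C}, which is not all of the schema, so we must add further attributes.
{C, E}⁺: CE→BF adds B, F; F→DG adds D, G; BCD→AF adds A → {A, B, C, D, E, F, G}. Minimal: {E}⁺ = {E}; {C}⁺ = {C} — none reach the full schema.
{C, F}⁺: F→DG adds D, G; DF→BEG adds B, E; BCD→AF adds A → {A, B, C, D, E, F, G}. Minimal: {F}⁺ = {B, D, E, F, G}; {C}⁺ = {C} — none reach the full schema.
{A, B, C}⁺: AB→DG adds D, G; BCD→AF adds F; DF→BEG adds E → {A, B, C, D, E, F, G}. Minimal: {B, C}⁺ = {B, C}; {A, C}⁺ = {A, C}; {A, B}⁺ = {A, B, D, G} — none reach the full schema.
{A, C, G}⁺: ACG→EF adds E, F; F→DG adds D; DF→BEG adds B → {A, B, C, D, E, F, G}. Minimal: {C, G}⁺ = {C, G}; {A, G}⁺ = {A, G}; {A, C}⁺ = {A, C} — none reach the full schema.
{B, C, D}⁺: BCD→AF adds A, F; DF→BEG adds E, G → {A, B, C, D, E, F, G}. Minimal: {C, D}⁺ = {C, D}; {B, D}⁺ = {B, D}; {B, C}⁺ = {B, C} — none reach the full schema.

(C, E), (C, F), (A, B, C), (A, C, G), (B, C, D)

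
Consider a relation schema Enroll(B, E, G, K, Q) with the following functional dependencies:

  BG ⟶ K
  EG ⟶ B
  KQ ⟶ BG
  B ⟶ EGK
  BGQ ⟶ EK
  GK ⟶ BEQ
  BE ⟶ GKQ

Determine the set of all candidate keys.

{B}⁺: B→EGK adds E, G, K; GK→BEQ adds Q → {B, E, G, K, Q}.
{E, G}⁺: EG→B adds B; B→EGK adds K; GK→BEQ adds Q → {B, E, G, K, Q}. Minimal: {G}⁺ = {G}; {E}⁺ = {E} — none reach the full schema.
{G, K}⁺: GK→BEQ adds B, E, Q → {B, E, G, K, Q}. Minimal: {K}⁺ = {K}; {G}⁺ = {G} — none reach the full schema.
{K, Q}⁺: KQ→BG adds B, G; B→EGK adds E → {B, E, G, K, Q}. Minimal: {Q}⁺ = {Q}; {K}⁺ = {K} — none reach the full schema.
Any other superkey contains one of these as a subset, so there are no further candidate keys.

{B}; {E, G}; {G, K}; {K, Q}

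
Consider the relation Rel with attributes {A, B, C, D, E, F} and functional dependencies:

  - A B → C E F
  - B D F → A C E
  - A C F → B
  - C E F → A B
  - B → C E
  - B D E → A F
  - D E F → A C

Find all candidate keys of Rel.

{B, D}, {D, E, F}, {A, C, D, F}

Attribute D never appears on the right-hand side of any dependency, so D must belong to every candidate key.
{D}⁺ = {D}, which is not all of the schema, so we must add further attributes.
{B, D}⁺: B→CE adds C, E; BDE→AF adds A, F → {A, B, C, D, E, F}. Minimal: {D}⁺ = {D}; {B}⁺ = {B, C, E} — none reach the full schema.
{D, E, F}⁺: DEF→AC adds A, C; ACF→B adds B → {A, B, C, D, E, F}. Minimal: {E, F}⁺ = {E, F}; {D, F}⁺ = {D, F}; {D, E}⁺ = {D, E} — none reach the full schema.
{A, C, D, F}⁺: ACF→B adds B; B→CE adds E → {A, B, C, D, E, F}. Minimal: {C, D, F}⁺ = {C, D, F}; {A, D, F}⁺ = {A, D, F}; {A, C, F}⁺ = {A, B, C, E, F}; … — none reach the full schema.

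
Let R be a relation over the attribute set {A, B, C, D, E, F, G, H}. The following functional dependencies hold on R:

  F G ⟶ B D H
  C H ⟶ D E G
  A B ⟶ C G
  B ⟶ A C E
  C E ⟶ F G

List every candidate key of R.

(B), (C, E), (C, H), (F, G)

{B}⁺: B→ACE adds A, C, E; CE→FG adds F, G; FG→BDH adds D, H → {A, B, C, D, E, F, G, H}.
{C, E}⁺: CE→FG adds F, G; FG→BDH adds B, D, H; B→ACE adds A → {A, B, C, D, E, F, G, H}. Minimal: {E}⁺ = {E}; {C}⁺ = {C} — none reach the full schema.
{C, H}⁺: CH→DEG adds D, E, G; CE→FG adds F; FG→BDH adds B; B→ACE adds A → {A, B, C, D, E, F, G, H}. Minimal: {H}⁺ = {H}; {C}⁺ = {C} — none reach the full schema.
{F, G}⁺: FG→BDH adds B, D, H; B→ACE adds A, C, E → {A, B, C, D, E, F, G, H}. Minimal: {G}⁺ = {G}; {F}⁺ = {F} — none reach the full schema.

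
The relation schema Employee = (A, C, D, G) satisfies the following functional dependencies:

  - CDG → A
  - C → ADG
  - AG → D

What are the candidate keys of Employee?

{C}⁺: C→ADG adds A, D, G → {A, C, D, G}.

C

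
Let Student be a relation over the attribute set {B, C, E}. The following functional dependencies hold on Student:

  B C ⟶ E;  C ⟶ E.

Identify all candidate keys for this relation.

(B, C)

{B, C}⁺: BC→E adds E → {B, C, E}. Minimal: {C}⁺ = {C, E}; {B}⁺ = {B} — none reach the full schema.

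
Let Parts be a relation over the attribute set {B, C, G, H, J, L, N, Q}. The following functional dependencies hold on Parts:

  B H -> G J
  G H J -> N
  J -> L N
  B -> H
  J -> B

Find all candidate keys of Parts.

Attributes C, Q never appear on any right-hand side, so every candidate key must contain {C, Q}.
{C, Q}⁺ = {C, Q}, which is not all of the schema, so we must add further attributes.
{B, C, Q}⁺: B→H adds H; BH→GJ adds G, J; GHJ→N adds N; J→LN adds L → {B, C, G, H, J, L, N, Q}. Minimal: {C, Q}⁺ = {C, Q}; {B, Q}⁺ = {B, G, H, J, L, N, Q}; {B, C}⁺ = {B, C, G, H, J, L, N} — none reach the full schema.
{C, J, Q}⁺: J→LN adds L, N; J→B adds B; B→H adds H; BH→GJ adds G → {B, C, G, H, J, L, N, Q}. Minimal: {J, Q}⁺ = {B, G, H, J, L, N, Q}; {C, Q}⁺ = {C, Q}; {C, J}⁺ = {B, C, G, H, J, L, N} — none reach the full schema.
Any other superkey contains one of these as a subset, so there are no further candidate keys.

{B, C, Q}, {C, J, Q}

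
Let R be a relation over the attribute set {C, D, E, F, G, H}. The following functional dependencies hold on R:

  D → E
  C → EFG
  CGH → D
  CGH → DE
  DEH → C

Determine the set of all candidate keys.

{C, H}, {D, H}

{C, H}⁺: C→EFG adds E, F, G; CGH→D adds D → {C, D, E, F, G, H}. Minimal: {H}⁺ = {H}; {C}⁺ = {C, E, F, G} — none reach the full schema.
{D, H}⁺: D→E adds E; DEH→C adds C; C→EFG adds F, G → {C, D, E, F, G, H}. Minimal: {H}⁺ = {H}; {D}⁺ = {D, E} — none reach the full schema.
Any other superkey contains one of these as a subset, so there are no further candidate keys.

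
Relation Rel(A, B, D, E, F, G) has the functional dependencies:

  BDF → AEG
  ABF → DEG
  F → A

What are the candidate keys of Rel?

Attributes B, F never appear on any right-hand side, so every candidate key must contain {B, F}.
{B, F}⁺ = {A, B, D, E, F, G}, which is all of the schema, so {B, F} is the only candidate key.

{B, F}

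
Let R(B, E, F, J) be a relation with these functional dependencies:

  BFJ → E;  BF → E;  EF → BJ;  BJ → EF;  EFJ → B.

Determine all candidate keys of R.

(B, F), (B, J), (E, F)

{B, F}⁺: BF→E adds E; EF→BJ adds J → {B, E, F, J}.
{B, J}⁺: BJ→EF adds E, F → {B, E, F, J}.
{E, F}⁺: EF→BJ adds B, J → {B, E, F, J}.
Any other superkey contains one of these as a subset, so there are no further candidate keys.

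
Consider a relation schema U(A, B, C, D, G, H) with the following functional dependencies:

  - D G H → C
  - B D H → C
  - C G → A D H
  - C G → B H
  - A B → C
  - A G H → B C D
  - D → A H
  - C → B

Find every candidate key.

{C, G}, {D, G}, {A, B, G}, {A, G, H}

Attribute G never appears on the right-hand side of any dependency, so G must belong to every candidate key.
{G}⁺ = {G}, which is not all of the schema, so we must add further attributes.
{C, G}⁺: CG→ADH adds A, D, H; CG→BH adds B → {A, B, C, D, G, H}. Minimal: {G}⁺ = {G}; {C}⁺ = {B, C} — none reach the full schema.
{D, G}⁺: D→AH adds A, H; DGH→C adds C; CG→BH adds B → {A, B, C, D, G, H}. Minimal: {G}⁺ = {G}; {D}⁺ = {A, D, H} — none reach the full schema.
{A, B, G}⁺: AB→C adds C; CG→ADH adds D, H → {A, B, C, D, G, H}. Minimal: {B, G}⁺ = {B, G}; {A, G}⁺ = {A, G}; {A, B}⁺ = {A, B, C} — none reach the full schema.
{A, G, H}⁺: AGH→BCD adds B, C, D → {A, B, C, D, G, H}. Minimal: {G, H}⁺ = {G, H}; {A, H}⁺ = {A, H}; {A, G}⁺ = {A, G} — none reach the full schema.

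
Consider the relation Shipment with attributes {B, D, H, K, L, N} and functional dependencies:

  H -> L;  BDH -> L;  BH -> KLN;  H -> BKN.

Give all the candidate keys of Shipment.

Attributes D, H never appear on any right-hand side, so every candidate key must contain {D, H}.
{D, H}⁺ = {B, D, H, K, L, N}, which is all of the schema, so {D, H} is the only candidate key.

{D, H}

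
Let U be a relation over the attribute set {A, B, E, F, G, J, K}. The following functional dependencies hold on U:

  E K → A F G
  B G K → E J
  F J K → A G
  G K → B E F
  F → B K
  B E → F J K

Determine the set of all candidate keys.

{B, E}⁺: BE→FJK adds F, J, K; EK→AFG adds A, G → {A, B, E, F, G, J, K}. Minimal: {E}⁺ = {E}; {B}⁺ = {B} — none reach the full schema.
{E, F}⁺: F→BK adds B, K; BE→FJK adds J; EK→AFG adds A, G → {A, B, E, F, G, J, K}. Minimal: {F}⁺ = {B, F, K}; {E}⁺ = {E} — none reach the full schema.
{E, K}⁺: EK→AFG adds A, F, G; GK→BEF adds B; BE→FJK adds J → {A, B, E, F, G, J, K}. Minimal: {K}⁺ = {K}; {E}⁺ = {E} — none reach the full schema.
{F, G}⁺: F→BK adds B, K; BGK→EJ adds E, J; FJK→AG adds A → {A, B, E, F, G, J, K}. Minimal: {G}⁺ = {G}; {F}⁺ = {B, F, K} — none reach the full schema.
{F, J}⁺: F→BK adds B, K; FJK→AG adds A, G; GK→BEF adds E → {A, B, E, F, G, J, K}. Minimal: {J}⁺ = {J}; {F}⁺ = {B, F, K} — none reach the full schema.
{G, K}⁺: GK→BEF adds B, E, F; BE→FJK adds J; EK→AFG adds A → {A, B, E, F, G, J, K}. Minimal: {K}⁺ = {K}; {G}⁺ = {G} — none reach the full schema.

(B, E), (E, F), (E, K), (F, G), (F, J), (G, K)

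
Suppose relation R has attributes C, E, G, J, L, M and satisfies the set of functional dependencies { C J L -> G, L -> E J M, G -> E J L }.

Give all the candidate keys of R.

{C, G}, {C, L}

Attribute C never appears on the right-hand side of any dependency, so C must belong to every candidate key.
{C}⁺ = {C}, which is not all of the schema, so we must add further attributes.
{C, G}⁺: G→EJL adds E, J, L; L→EJM adds M → {C, E, G, J, L, M}. Minimal: {G}⁺ = {E, G, J, L, M}; {C}⁺ = {C} — none reach the full schema.
{C, L}⁺: L→EJM adds E, J, M; CJL→G adds G → {C, E, G, J, L, M}. Minimal: {L}⁺ = {E, J, L, M}; {C}⁺ = {C} — none reach the full schema.
Any other superkey contains one of these as a subset, so there are no further candidate keys.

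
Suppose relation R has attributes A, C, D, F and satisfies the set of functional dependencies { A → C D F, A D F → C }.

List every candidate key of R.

{A}

{A}⁺: A→CDF adds C, D, F → {A, C, D, F}.
No other minimal superkey exists.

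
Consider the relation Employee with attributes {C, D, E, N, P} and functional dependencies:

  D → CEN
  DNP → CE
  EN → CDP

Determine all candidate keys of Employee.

{D}⁺: D→CEN adds C, E, N; EN→CDP adds P → {C, D, E, N, P}.
{E, N}⁺: EN→CDP adds C, D, P → {C, D, E, N, P}. Minimal: {N}⁺ = {N}; {E}⁺ = {E} — none reach the full schema.
Any other superkey contains one of these as a subset, so there are no further candidate keys.

{D}; {E, N}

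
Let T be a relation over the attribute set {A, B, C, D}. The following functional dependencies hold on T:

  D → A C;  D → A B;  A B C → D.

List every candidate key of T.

D, ABC

{D}⁺: D→AC adds A, C; D→AB adds B → {A, B, C, D}.
{A, B, C}⁺: ABC→D adds D → {A, B, C, D}.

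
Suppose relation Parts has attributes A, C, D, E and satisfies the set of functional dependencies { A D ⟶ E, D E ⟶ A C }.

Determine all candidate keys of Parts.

{A, D}, {D, E}

Attribute D never appears on the right-hand side of any dependency, so D must belong to every candidate key.
{D}⁺ = {D}, which is not all of the schema, so we must add further attributes.
{A, D}⁺: AD→E adds E; DE→AC adds C → {A, C, D, E}. Minimal: {D}⁺ = {D}; {A}⁺ = {A} — none reach the full schema.
{D, E}⁺: DE→AC adds A, C → {A, C, D, E}. Minimal: {E}⁺ = {E}; {D}⁺ = {D} — none reach the full schema.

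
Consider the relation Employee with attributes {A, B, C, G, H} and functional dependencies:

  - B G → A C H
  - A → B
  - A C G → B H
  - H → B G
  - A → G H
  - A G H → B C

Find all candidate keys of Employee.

{A}⁺: A→B adds B; A→GH adds G, H; AGH→BC adds C → {A, B, C, G, H}.
{H}⁺: H→BG adds B, G; BG→ACH adds A, C → {A, B, C, G, H}.
{B, G}⁺: BG→ACH adds A, C, H → {A, B, C, G, H}. Minimal: {G}⁺ = {G}; {B}⁺ = {B} — none reach the full schema.

{A}; {H}; {B, G}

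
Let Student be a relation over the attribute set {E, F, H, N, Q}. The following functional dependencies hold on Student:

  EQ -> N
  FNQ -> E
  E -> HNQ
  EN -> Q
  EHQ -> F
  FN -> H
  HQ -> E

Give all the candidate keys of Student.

(E), (H, Q), (F, N, Q)

{E}⁺: E→HNQ adds H, N, Q; EHQ→F adds F → {E, F, H, N, Q}.
{H, Q}⁺: HQ→E adds E; EQ→N adds N; EHQ→F adds F → {E, F, H, N, Q}. Minimal: {Q}⁺ = {Q}; {H}⁺ = {H} — none reach the full schema.
{F, N, Q}⁺: FNQ→E adds E; E→HNQ adds H → {E, F, H, N, Q}. Minimal: {N, Q}⁺ = {N, Q}; {F, Q}⁺ = {F, Q}; {F, N}⁺ = {F, H, N} — none reach the full schema.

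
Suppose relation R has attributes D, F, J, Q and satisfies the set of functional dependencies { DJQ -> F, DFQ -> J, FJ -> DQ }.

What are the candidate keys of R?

(F, J), (D, F, Q), (D, J, Q)

{F, J}⁺: FJ→DQ adds D, Q → {D, F, J, Q}. Minimal: {J}⁺ = {J}; {F}⁺ = {F} — none reach the full schema.
{D, F, Q}⁺: DFQ→J adds J → {D, F, J, Q}. Minimal: {F, Q}⁺ = {F, Q}; {D, Q}⁺ = {D, Q}; {D, F}⁺ = {D, F} — none reach the full schema.
{D, J, Q}⁺: DJQ→F adds F → {D, F, J, Q}. Minimal: {J, Q}⁺ = {J, Q}; {D, Q}⁺ = {D, Q}; {D, J}⁺ = {D, J} — none reach the full schema.
Any other superkey contains one of these as a subset, so there are no further candidate keys.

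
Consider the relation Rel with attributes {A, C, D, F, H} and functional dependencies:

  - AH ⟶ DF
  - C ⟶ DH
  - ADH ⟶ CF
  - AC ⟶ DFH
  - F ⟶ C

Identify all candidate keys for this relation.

Attribute A never appears on the right-hand side of any dependency, so A must belong to every candidate key.
{A}⁺ = {A}, which is not all of the schema, so we must add further attributes.
{A, C}⁺: C→DH adds D, H; ADH→CF adds F → {A, C, D, F, H}. Minimal: {C}⁺ = {C, D, H}; {A}⁺ = {A} — none reach the full schema.
{A, F}⁺: F→C adds C; C→DH adds D, H → {A, C, D, F, H}. Minimal: {F}⁺ = {C, D, F, H}; {A}⁺ = {A} — none reach the full schema.
{A, H}⁺: AH→DF adds D, F; ADH→CF adds C → {A, C, D, F, H}. Minimal: {H}⁺ = {H}; {A}⁺ = {A} — none reach the full schema.
Any other superkey contains one of these as a subset, so there are no further candidate keys.

{A, C}, {A, F}, {A, H}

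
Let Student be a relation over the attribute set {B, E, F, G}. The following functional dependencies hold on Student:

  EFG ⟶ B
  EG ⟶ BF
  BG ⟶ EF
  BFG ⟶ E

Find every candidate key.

(B, G); (E, G)

Attribute G never appears on the right-hand side of any dependency, so G must belong to every candidate key.
{G}⁺ = {G}, which is not all of the schema, so we must add further attributes.
{B, G}⁺: BG→EF adds E, F → {B, E, F, G}. Minimal: {G}⁺ = {G}; {B}⁺ = {B} — none reach the full schema.
{E, G}⁺: EG→BF adds B, F → {B, E, F, G}. Minimal: {G}⁺ = {G}; {E}⁺ = {E} — none reach the full schema.
Any other superkey contains one of these as a subset, so there are no further candidate keys.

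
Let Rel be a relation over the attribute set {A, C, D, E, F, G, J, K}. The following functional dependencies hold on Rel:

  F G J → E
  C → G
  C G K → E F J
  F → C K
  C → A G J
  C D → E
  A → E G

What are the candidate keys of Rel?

{D, F}⁺: F→CK adds C, K; C→AGJ adds A, G, J; CD→E adds E → {A, C, D, E, F, G, J, K}. Minimal: {F}⁺ = {A, C, E, F, G, J, K}; {D}⁺ = {D} — none reach the full schema.
{C, D, K}⁺: C→G adds G; CGK→EFJ adds E, F, J; C→AGJ adds A → {A, C, D, E, F, G, J, K}. Minimal: {D, K}⁺ = {D, K}; {C, K}⁺ = {A, C, E, F, G, J, K}; {C, D}⁺ = {A, C, D, E, G, J} — none reach the full schema.

DF, CDK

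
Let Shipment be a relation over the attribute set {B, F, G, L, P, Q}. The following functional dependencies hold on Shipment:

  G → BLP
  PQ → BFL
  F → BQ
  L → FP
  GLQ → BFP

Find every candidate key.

{G}⁺: G→BLP adds B, L, P; L→FP adds F; F→BQ adds Q → {B, F, G, L, P, Q}.

{G}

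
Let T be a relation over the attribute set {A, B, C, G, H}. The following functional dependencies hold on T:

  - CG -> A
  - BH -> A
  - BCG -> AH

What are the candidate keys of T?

(B, C, G)

{B, C, G}⁺: CG→A adds A; BCG→AH adds H → {A, B, C, G, H}. Minimal: {C, G}⁺ = {A, C, G}; {B, G}⁺ = {B, G}; {B, C}⁺ = {B, C} — none reach the full schema.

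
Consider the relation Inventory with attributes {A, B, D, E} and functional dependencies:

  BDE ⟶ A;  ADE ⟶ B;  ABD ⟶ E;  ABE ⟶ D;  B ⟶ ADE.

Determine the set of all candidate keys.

{B}⁺: B→ADE adds A, D, E → {A, B, D, E}.
{A, D, E}⁺: ADE→B adds B → {A, B, D, E}. Minimal: {D, E}⁺ = {D, E}; {A, E}⁺ = {A, E}; {A, D}⁺ = {A, D} — none reach the full schema.
Any other superkey contains one of these as a subset, so there are no further candidate keys.

{B}; {A, D, E}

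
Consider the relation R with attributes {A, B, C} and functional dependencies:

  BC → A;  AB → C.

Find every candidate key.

Attribute B never appears on the right-hand side of any dependency, so B must belong to every candidate key.
{B}⁺ = {B}, which is not all of the schema, so we must add further attributes.
{A, B}⁺: AB→C adds C → {A, B, C}.
{B, C}⁺: BC→A adds A → {A, B, C}.

AB, BC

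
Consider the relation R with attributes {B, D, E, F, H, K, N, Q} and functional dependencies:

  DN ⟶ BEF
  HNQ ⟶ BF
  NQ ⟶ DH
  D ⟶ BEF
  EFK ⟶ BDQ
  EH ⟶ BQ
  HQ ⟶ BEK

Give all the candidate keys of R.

{N, Q}, {D, H, N}, {D, K, N}, {E, H, N}, {E, F, K, N}

Attribute N never appears on the right-hand side of any dependency, so N must belong to every candidate key.
{N}⁺ = {N}, which is not all of the schema, so we must add further attributes.
{N, Q}⁺: NQ→DH adds D, H; D→BEF adds B, E, F; HQ→BEK adds K → {B, D, E, F, H, K, N, Q}. Minimal: {Q}⁺ = {Q}; {N}⁺ = {N} — none reach the full schema.
{D, H, N}⁺: DN→BEF adds B, E, F; EH→BQ adds Q; HQ→BEK adds K → {B, D, E, F, H, K, N, Q}. Minimal: {H, N}⁺ = {H, N}; {D, N}⁺ = {B, D, E, F, N}; {D, H}⁺ = {B, D, E, F, H, K, Q} — none reach the full schema.
{D, K, N}⁺: DN→BEF adds B, E, F; EFK→BDQ adds Q; NQ→DH adds H → {B, D, E, F, H, K, N, Q}. Minimal: {K, N}⁺ = {K, N}; {D, N}⁺ = {B, D, E, F, N}; {D, K}⁺ = {B, D, E, F, K, Q} — none reach the full schema.
{E, H, N}⁺: EH→BQ adds B, Q; HQ→BEK adds K; HNQ→BF adds F; NQ→DH adds D → {B, D, E, F, H, K, N, Q}. Minimal: {H, N}⁺ = {H, N}; {E, N}⁺ = {E, N}; {E, H}⁺ = {B, E, H, K, Q} — none reach the full schema.
{E, F, K, N}⁺: EFK→BDQ adds B, D, Q; NQ→DH adds H → {B, D, E, F, H, K, N, Q}. Minimal: {F, K, N}⁺ = {F, K, N}; {E, K, N}⁺ = {E, K, N}; {E, F, N}⁺ = {E, F, N}; … — none reach the full schema.
Any other superkey contains one of these as a subset, so there are no further candidate keys.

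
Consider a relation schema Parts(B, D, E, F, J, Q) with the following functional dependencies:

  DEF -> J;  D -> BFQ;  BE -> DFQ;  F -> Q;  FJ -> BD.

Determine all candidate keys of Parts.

Attribute E never appears on the right-hand side of any dependency, so E must belong to every candidate key.
{E}⁺ = {E}, which is not all of the schema, so we must add further attributes.
{B, E}⁺: BE→DFQ adds D, F, Q; DEF→J adds J → {B, D, E, F, J, Q}. Minimal: {E}⁺ = {E}; {B}⁺ = {B} — none reach the full schema.
{D, E}⁺: D→BFQ adds B, F, Q; DEF→J adds J → {B, D, E, F, J, Q}. Minimal: {E}⁺ = {E}; {D}⁺ = {B, D, F, Q} — none reach the full schema.
{E, F, J}⁺: F→Q adds Q; FJ→BD adds B, D → {B, D, E, F, J, Q}. Minimal: {F, J}⁺ = {B, D, F, J, Q}; {E, J}⁺ = {E, J}; {E, F}⁺ = {E, F, Q} — none reach the full schema.
Any other superkey contains one of these as a subset, so there are no further candidate keys.

BE, DE, EFJ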